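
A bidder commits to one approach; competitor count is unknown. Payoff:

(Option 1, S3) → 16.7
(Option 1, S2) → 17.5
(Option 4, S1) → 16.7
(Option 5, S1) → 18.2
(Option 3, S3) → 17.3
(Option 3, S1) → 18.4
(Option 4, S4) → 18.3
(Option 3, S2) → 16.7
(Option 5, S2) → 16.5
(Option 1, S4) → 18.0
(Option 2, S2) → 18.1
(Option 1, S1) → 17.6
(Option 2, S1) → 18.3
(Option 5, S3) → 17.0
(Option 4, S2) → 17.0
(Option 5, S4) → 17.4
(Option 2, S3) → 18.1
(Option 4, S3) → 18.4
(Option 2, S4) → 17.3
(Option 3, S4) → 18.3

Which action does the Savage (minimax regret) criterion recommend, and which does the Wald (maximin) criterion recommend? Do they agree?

Column bests: S1=18.4, S2=18.1, S3=18.4, S4=18.3.
Option 1 regrets: 0.8, 0.6, 1.7, 0.3 → max 1.7
Option 2 regrets: 0.1, 0.0, 0.3, 1.0 → max 1.0
Option 3 regrets: 0.0, 1.4, 1.1, 0.0 → max 1.4
Option 4 regrets: 1.7, 1.1, 0.0, 0.0 → max 1.7
Option 5 regrets: 0.2, 1.6, 1.4, 0.9 → max 1.6
Smallest max regret = 1.0 → Option 2.
Row minima: Option 1=16.7, Option 2=17.3, Option 3=16.7, Option 4=16.7, Option 5=16.5
Best worst-case = 17.3 → Option 2.

minimax regret → Option 2; maximin → Option 2 (agree)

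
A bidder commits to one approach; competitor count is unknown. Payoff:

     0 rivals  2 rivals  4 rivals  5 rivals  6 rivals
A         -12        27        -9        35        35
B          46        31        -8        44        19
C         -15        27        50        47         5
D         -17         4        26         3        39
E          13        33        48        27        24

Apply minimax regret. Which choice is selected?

Column bests: 0 rivals=46, 2 rivals=33, 4 rivals=50, 5 rivals=47, 6 rivals=39.
A regrets: 58, 6, 59, 12, 4 → max 59
B regrets: 0, 2, 58, 3, 20 → max 58
C regrets: 61, 6, 0, 0, 34 → max 61
D regrets: 63, 29, 24, 44, 0 → max 63
E regrets: 33, 0, 2, 20, 15 → max 33
Smallest max regret = 33 → E.

E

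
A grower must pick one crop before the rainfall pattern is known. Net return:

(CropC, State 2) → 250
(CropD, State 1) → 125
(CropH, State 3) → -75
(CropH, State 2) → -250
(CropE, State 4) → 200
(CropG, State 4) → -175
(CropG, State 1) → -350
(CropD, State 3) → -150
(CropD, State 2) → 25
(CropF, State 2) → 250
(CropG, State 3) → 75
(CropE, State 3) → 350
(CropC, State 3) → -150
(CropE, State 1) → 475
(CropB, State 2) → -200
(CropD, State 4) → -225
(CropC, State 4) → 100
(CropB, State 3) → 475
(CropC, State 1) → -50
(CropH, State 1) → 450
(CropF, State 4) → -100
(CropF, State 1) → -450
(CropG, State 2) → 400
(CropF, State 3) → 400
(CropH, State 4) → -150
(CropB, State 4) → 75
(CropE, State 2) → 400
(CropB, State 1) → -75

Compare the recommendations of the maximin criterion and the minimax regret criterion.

maximin → CropE; minimax regret → CropE (agree)

Row minima: CropC=-150, CropF=-450, CropH=-250, CropG=-350, CropD=-225, CropE=200, CropB=-200
Best worst-case = 200 → CropE.
Column bests: State 1=475, State 2=400, State 3=475, State 4=200.
CropC regrets: 525, 150, 625, 100 → max 625
CropF regrets: 925, 150, 75, 300 → max 925
CropH regrets: 25, 650, 550, 350 → max 650
CropG regrets: 825, 0, 400, 375 → max 825
CropD regrets: 350, 375, 625, 425 → max 625
CropE regrets: 0, 0, 125, 0 → max 125
CropB regrets: 550, 600, 0, 125 → max 600
Smallest max regret = 125 → CropE.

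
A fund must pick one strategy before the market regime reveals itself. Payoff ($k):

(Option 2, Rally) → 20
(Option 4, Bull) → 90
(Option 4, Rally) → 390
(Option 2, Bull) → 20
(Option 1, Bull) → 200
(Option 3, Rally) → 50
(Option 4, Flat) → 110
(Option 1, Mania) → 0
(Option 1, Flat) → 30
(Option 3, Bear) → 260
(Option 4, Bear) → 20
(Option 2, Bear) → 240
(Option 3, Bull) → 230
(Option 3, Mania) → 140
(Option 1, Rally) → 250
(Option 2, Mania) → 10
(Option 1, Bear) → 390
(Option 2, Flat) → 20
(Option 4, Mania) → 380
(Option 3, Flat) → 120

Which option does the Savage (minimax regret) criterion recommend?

Option 3

Column bests: Bear=390, Flat=120, Bull=230, Rally=390, Mania=380.
Option 1 regrets: 0, 90, 30, 140, 380 → max 380
Option 2 regrets: 150, 100, 210, 370, 370 → max 370
Option 3 regrets: 130, 0, 0, 340, 240 → max 340
Option 4 regrets: 370, 10, 140, 0, 0 → max 370
Smallest max regret = 340 → Option 3.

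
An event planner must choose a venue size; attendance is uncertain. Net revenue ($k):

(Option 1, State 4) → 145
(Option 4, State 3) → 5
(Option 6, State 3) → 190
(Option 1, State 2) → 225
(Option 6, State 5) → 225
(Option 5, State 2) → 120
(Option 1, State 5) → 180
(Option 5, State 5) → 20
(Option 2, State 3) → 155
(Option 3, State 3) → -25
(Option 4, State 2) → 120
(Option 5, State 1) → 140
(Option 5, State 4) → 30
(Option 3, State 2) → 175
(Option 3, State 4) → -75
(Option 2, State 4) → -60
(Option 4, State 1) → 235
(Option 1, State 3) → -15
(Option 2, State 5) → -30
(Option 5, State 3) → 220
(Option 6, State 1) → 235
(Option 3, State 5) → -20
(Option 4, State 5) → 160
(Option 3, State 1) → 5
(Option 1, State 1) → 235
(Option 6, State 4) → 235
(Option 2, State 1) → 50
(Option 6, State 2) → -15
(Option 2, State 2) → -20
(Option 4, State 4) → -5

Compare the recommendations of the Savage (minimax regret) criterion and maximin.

Column bests: State 1=235, State 2=225, State 3=220, State 4=235, State 5=225.
Option 1 regrets: 0, 0, 235, 90, 45 → max 235
Option 2 regrets: 185, 245, 65, 295, 255 → max 295
Option 3 regrets: 230, 50, 245, 310, 245 → max 310
Option 4 regrets: 0, 105, 215, 240, 65 → max 240
Option 5 regrets: 95, 105, 0, 205, 205 → max 205
Option 6 regrets: 0, 240, 30, 0, 0 → max 240
Smallest max regret = 205 → Option 5.
Row minima: Option 1=-15, Option 2=-60, Option 3=-75, Option 4=-5, Option 5=20, Option 6=-15
Best worst-case = 20 → Option 5.

minimax regret → Option 5; maximin → Option 5 (agree)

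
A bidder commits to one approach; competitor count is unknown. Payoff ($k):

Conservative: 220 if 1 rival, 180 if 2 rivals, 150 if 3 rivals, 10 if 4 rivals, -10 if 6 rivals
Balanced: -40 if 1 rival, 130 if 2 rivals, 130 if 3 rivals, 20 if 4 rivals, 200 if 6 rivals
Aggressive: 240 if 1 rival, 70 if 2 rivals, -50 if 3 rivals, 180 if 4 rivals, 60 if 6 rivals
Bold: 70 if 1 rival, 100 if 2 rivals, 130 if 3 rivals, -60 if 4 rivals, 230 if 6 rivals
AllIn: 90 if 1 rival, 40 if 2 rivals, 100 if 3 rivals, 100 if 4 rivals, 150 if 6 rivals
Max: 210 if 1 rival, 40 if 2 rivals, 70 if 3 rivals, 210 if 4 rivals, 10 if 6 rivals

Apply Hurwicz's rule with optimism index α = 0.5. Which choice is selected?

Max

Conservative: 0.5·220 + 0.5·(-10) = 105
Balanced: 0.5·200 + 0.5·(-40) = 80
Aggressive: 0.5·240 + 0.5·(-50) = 95
Bold: 0.5·230 + 0.5·(-60) = 85
AllIn: 0.5·150 + 0.5·40 = 95
Max: 0.5·210 + 0.5·10 = 110
Highest Hurwicz score = 110 → Max.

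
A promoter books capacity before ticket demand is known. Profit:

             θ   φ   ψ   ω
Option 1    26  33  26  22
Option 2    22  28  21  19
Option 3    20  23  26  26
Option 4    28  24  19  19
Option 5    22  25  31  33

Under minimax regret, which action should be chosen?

Column bests: θ=28, φ=33, ψ=31, ω=33.
Option 1 regrets: 2, 0, 5, 11 → max 11
Option 2 regrets: 6, 5, 10, 14 → max 14
Option 3 regrets: 8, 10, 5, 7 → max 10
Option 4 regrets: 0, 9, 12, 14 → max 14
Option 5 regrets: 6, 8, 0, 0 → max 8
Smallest max regret = 8 → Option 5.

Option 5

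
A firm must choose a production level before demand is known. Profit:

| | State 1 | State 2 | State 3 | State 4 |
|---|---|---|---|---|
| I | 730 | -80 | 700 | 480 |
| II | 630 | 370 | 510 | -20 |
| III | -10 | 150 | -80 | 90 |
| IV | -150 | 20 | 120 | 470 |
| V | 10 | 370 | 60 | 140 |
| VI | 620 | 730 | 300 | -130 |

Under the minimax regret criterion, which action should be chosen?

Column bests: State 1=730, State 2=730, State 3=700, State 4=480.
I regrets: 0, 810, 0, 0 → max 810
II regrets: 100, 360, 190, 500 → max 500
III regrets: 740, 580, 780, 390 → max 780
IV regrets: 880, 710, 580, 10 → max 880
V regrets: 720, 360, 640, 340 → max 720
VI regrets: 110, 0, 400, 610 → max 610
Smallest max regret = 500 → II.

II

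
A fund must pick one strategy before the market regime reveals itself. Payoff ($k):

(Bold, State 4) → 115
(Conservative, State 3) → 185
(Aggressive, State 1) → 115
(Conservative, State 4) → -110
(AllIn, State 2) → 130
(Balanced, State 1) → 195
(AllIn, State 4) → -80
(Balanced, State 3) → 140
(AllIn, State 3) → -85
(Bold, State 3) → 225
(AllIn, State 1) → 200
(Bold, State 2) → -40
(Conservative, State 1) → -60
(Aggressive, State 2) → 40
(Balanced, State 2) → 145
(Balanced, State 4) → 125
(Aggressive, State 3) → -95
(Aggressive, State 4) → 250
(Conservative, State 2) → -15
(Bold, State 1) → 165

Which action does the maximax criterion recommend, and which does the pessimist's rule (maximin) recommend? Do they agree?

maximax → Aggressive; maximin → Balanced (disagree)

Row maxima: Conservative=185, Balanced=195, Aggressive=250, Bold=225, AllIn=200
Best best-case = 250 → Aggressive.
Row minima: Conservative=-110, Balanced=125, Aggressive=-95, Bold=-40, AllIn=-85
Best worst-case = 125 → Balanced.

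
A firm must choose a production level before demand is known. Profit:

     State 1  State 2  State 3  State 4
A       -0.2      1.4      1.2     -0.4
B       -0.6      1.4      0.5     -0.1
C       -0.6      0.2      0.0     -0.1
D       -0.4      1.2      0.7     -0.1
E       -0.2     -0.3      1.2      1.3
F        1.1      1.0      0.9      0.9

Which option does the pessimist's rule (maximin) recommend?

Row minima: A=-0.4, B=-0.6, C=-0.6, D=-0.4, E=-0.3, F=0.9
Best worst-case = 0.9 → F.

F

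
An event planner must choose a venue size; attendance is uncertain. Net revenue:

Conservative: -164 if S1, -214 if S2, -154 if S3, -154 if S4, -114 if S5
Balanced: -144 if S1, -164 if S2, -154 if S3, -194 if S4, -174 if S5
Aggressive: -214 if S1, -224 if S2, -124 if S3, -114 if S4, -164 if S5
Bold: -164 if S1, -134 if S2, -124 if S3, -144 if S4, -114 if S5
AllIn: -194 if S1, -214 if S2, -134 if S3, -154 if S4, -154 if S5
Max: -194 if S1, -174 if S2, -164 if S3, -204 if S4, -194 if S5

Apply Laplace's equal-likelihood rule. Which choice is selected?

Row averages: Conservative=-160, Balanced=-166, Aggressive=-168, Bold=-136, AllIn=-170, Max=-186
Highest average = -136 → Bold.

Bold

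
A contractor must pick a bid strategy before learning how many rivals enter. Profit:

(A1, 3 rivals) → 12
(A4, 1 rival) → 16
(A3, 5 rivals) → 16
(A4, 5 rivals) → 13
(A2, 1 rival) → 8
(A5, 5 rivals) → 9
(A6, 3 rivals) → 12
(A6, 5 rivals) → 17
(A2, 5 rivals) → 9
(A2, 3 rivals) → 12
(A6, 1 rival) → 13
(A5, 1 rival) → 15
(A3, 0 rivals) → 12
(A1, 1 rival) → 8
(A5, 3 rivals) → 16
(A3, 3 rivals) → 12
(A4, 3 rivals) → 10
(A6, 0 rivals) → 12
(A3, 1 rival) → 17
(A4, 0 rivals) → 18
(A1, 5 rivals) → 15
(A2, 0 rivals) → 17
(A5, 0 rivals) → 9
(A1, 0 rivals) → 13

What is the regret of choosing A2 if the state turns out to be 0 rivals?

1

Best payoff under 0 rivals is 18.
Regret = 18 − 17 = 1.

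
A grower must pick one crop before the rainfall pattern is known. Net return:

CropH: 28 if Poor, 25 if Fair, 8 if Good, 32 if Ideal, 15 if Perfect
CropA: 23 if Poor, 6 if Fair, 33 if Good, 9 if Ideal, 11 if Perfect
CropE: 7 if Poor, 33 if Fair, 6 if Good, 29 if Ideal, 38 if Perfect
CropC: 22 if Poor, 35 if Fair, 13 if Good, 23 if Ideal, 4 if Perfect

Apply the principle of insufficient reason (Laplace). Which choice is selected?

Row averages: CropH=21.6, CropA=16.4, CropE=22.6, CropC=19.4
Highest average = 22.6 → CropE.

CropE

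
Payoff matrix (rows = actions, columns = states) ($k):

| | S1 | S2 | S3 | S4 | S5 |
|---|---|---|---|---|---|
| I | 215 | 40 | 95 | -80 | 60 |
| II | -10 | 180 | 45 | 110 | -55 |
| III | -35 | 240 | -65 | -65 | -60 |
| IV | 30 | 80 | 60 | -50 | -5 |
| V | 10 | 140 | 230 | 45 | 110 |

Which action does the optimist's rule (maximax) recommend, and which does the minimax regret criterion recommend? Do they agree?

maximax → III; minimax regret → IV (disagree)

Row maxima: I=215, II=180, III=240, IV=80, V=230
Best best-case = 240 → III.
Column bests: S1=215, S2=240, S3=230, S4=110, S5=110.
I regrets: 0, 200, 135, 190, 50 → max 200
II regrets: 225, 60, 185, 0, 165 → max 225
III regrets: 250, 0, 295, 175, 170 → max 295
IV regrets: 185, 160, 170, 160, 115 → max 185
V regrets: 205, 100, 0, 65, 0 → max 205
Smallest max regret = 185 → IV.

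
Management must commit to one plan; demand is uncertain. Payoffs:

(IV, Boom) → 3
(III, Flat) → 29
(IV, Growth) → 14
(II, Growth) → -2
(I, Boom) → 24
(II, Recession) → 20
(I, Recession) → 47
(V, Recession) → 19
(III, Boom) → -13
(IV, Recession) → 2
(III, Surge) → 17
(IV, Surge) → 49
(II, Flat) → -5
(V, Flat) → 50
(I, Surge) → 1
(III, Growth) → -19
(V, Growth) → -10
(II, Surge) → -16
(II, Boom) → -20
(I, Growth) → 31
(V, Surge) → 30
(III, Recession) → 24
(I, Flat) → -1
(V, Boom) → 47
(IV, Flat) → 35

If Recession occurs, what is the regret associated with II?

Best payoff under Recession is 47.
Regret = 47 − 20 = 27.

27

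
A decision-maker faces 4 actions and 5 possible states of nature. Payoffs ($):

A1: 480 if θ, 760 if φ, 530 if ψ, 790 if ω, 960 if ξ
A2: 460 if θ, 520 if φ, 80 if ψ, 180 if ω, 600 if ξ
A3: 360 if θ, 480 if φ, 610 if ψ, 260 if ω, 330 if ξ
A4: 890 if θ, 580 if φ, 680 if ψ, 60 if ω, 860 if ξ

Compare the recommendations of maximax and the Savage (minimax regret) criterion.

maximax → A1; minimax regret → A1 (agree)

Row maxima: A1=960, A2=600, A3=610, A4=890
Best best-case = 960 → A1.
Column bests: θ=890, φ=760, ψ=680, ω=790, ξ=960.
A1 regrets: 410, 0, 150, 0, 0 → max 410
A2 regrets: 430, 240, 600, 610, 360 → max 610
A3 regrets: 530, 280, 70, 530, 630 → max 630
A4 regrets: 0, 180, 0, 730, 100 → max 730
Smallest max regret = 410 → A1.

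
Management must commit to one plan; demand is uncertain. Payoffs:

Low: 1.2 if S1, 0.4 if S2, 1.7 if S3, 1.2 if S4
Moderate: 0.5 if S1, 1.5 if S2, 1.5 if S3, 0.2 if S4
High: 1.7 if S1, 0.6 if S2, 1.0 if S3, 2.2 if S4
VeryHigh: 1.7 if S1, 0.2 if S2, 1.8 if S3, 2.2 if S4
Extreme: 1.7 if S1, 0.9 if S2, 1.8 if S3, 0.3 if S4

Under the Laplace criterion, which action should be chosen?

Row averages: Low=1.125, Moderate=0.925, High=1.375, VeryHigh=1.475, Extreme=1.175
Highest average = 1.475 → VeryHigh.

VeryHigh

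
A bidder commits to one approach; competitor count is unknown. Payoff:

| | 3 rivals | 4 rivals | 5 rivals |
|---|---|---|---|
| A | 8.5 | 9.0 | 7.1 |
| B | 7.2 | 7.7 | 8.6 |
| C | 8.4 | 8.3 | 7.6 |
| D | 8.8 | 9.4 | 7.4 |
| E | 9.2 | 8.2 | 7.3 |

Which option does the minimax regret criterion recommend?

C

Column bests: 3 rivals=9.2, 4 rivals=9.4, 5 rivals=8.6.
A regrets: 0.7, 0.4, 1.5 → max 1.5
B regrets: 2.0, 1.7, 0.0 → max 2.0
C regrets: 0.8, 1.1, 1.0 → max 1.1
D regrets: 0.4, 0.0, 1.2 → max 1.2
E regrets: 0.0, 1.2, 1.3 → max 1.3
Smallest max regret = 1.1 → C.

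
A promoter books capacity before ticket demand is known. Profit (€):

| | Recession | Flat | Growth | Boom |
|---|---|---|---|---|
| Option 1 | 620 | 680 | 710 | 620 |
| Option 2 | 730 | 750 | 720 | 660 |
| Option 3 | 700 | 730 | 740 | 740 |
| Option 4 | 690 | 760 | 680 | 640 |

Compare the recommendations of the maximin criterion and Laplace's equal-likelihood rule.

maximin → Option 3; laplace → Option 3 (agree)

Row minima: Option 1=620, Option 2=660, Option 3=700, Option 4=640
Best worst-case = 700 → Option 3.
Row averages: Option 1=657.5, Option 2=715, Option 3=727.5, Option 4=692.5
Highest average = 727.5 → Option 3.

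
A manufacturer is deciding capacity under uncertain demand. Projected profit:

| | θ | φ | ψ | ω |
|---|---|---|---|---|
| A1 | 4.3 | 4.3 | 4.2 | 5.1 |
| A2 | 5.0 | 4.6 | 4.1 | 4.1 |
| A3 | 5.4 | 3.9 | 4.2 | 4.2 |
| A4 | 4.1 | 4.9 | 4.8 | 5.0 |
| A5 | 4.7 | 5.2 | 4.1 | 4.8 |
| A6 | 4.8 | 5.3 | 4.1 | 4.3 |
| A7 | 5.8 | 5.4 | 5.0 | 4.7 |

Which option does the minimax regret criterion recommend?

Column bests: θ=5.8, φ=5.4, ψ=5.0, ω=5.1.
A1 regrets: 1.5, 1.1, 0.8, 0.0 → max 1.5
A2 regrets: 0.8, 0.8, 0.9, 1.0 → max 1.0
A3 regrets: 0.4, 1.5, 0.8, 0.9 → max 1.5
A4 regrets: 1.7, 0.5, 0.2, 0.1 → max 1.7
A5 regrets: 1.1, 0.2, 0.9, 0.3 → max 1.1
A6 regrets: 1.0, 0.1, 0.9, 0.8 → max 1.0
A7 regrets: 0.0, 0.0, 0.0, 0.4 → max 0.4
Smallest max regret = 0.4 → A7.

A7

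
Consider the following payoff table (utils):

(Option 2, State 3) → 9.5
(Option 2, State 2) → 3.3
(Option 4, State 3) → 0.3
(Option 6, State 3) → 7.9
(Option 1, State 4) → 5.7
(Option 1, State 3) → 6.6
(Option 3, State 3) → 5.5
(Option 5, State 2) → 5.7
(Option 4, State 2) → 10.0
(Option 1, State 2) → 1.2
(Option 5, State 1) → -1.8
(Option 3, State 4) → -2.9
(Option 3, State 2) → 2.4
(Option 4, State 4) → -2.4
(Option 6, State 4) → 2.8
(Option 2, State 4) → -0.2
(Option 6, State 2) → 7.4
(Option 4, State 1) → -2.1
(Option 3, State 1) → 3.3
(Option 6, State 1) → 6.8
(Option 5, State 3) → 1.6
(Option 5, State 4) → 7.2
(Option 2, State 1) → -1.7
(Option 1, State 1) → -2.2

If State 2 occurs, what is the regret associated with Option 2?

6.7

Best payoff under State 2 is 10.0.
Regret = 10.0 − 3.3 = 6.7.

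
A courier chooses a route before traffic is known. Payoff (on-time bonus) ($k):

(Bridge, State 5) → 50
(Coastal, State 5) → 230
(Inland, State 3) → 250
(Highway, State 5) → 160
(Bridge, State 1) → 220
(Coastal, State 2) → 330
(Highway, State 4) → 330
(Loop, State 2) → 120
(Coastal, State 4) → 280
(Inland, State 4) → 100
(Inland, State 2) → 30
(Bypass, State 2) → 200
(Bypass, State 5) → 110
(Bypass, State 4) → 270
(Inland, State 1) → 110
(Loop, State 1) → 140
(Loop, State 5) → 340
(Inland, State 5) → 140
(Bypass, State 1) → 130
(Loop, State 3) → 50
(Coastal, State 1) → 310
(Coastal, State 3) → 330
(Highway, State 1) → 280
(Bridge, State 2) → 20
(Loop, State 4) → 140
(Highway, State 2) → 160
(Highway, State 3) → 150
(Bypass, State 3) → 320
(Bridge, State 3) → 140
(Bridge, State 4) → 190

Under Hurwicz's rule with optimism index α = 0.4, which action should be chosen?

Coastal

Inland: 0.4·250 + 0.6·30 = 118
Bypass: 0.4·320 + 0.6·110 = 194
Highway: 0.4·330 + 0.6·150 = 222
Coastal: 0.4·330 + 0.6·230 = 270
Loop: 0.4·340 + 0.6·50 = 166
Bridge: 0.4·220 + 0.6·20 = 100
Highest Hurwicz score = 270 → Coastal.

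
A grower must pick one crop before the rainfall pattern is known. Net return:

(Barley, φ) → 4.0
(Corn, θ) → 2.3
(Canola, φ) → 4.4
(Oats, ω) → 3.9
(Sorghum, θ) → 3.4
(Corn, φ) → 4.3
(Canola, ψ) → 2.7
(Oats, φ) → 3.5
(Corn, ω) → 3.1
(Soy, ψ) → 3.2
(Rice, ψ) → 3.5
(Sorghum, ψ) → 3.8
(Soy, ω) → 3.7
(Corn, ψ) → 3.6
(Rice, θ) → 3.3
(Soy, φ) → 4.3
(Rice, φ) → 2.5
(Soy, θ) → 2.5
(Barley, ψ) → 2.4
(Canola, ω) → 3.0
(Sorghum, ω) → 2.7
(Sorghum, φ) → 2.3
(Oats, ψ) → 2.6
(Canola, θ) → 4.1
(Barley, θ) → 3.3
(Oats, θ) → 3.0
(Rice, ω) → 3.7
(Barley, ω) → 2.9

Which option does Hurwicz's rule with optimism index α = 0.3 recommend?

Canola

Rice: 0.3·3.7 + 0.7·2.5 = 2.86
Oats: 0.3·3.9 + 0.7·2.6 = 2.99
Soy: 0.3·4.3 + 0.7·2.5 = 3.04
Sorghum: 0.3·3.8 + 0.7·2.3 = 2.75
Corn: 0.3·4.3 + 0.7·2.3 = 2.9
Barley: 0.3·4.0 + 0.7·2.4 = 2.88
Canola: 0.3·4.4 + 0.7·2.7 = 3.21
Highest Hurwicz score = 3.21 → Canola.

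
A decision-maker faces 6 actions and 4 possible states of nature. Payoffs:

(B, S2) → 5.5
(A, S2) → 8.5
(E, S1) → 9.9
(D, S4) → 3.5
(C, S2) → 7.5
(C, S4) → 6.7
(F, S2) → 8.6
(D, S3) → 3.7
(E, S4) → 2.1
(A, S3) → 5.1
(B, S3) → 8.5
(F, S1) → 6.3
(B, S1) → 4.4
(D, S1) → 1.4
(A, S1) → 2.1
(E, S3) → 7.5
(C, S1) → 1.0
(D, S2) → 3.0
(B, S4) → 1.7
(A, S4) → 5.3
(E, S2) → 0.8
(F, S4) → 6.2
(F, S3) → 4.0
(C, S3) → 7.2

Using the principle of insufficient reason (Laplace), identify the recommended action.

Row averages: A=5.25, B=5.025, C=5.6, D=2.9, E=5.075, F=6.275
Highest average = 6.275 → F.

F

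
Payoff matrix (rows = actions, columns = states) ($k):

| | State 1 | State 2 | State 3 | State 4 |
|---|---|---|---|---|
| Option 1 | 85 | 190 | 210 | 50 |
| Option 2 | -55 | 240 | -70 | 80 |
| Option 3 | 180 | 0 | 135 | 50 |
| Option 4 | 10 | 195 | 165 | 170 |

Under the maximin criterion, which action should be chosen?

Row minima: Option 1=50, Option 2=-70, Option 3=0, Option 4=10
Best worst-case = 50 → Option 1.

Option 1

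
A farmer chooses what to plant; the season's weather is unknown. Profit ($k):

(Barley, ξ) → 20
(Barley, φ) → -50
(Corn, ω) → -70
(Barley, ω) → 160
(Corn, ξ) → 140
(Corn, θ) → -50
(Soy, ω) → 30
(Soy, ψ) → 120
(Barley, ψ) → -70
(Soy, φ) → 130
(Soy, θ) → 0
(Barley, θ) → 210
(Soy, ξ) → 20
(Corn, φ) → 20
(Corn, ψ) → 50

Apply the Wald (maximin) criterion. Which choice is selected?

Row minima: Barley=-70, Corn=-70, Soy=0
Best worst-case = 0 → Soy.

Soy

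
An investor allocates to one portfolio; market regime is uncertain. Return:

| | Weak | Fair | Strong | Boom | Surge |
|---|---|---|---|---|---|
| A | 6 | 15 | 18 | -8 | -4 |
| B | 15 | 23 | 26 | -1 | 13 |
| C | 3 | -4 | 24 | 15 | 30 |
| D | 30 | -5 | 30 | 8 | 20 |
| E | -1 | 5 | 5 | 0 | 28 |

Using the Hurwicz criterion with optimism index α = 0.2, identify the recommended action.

A: 0.2·18 + 0.8·(-8) = -2.8
B: 0.2·26 + 0.8·(-1) = 4.4
C: 0.2·30 + 0.8·(-4) = 2.8
D: 0.2·30 + 0.8·(-5) = 2
E: 0.2·28 + 0.8·(-1) = 4.8
Highest Hurwicz score = 4.8 → E.

E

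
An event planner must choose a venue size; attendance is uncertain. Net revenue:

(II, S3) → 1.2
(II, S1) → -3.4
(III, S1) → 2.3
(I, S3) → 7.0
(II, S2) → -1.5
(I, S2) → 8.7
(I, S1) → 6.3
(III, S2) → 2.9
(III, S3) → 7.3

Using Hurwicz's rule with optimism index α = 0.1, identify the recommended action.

I: 0.1·8.7 + 0.9·6.3 = 6.54
II: 0.1·1.2 + 0.9·(-3.4) = -2.94
III: 0.1·7.3 + 0.9·2.3 = 2.8
Highest Hurwicz score = 6.54 → I.

I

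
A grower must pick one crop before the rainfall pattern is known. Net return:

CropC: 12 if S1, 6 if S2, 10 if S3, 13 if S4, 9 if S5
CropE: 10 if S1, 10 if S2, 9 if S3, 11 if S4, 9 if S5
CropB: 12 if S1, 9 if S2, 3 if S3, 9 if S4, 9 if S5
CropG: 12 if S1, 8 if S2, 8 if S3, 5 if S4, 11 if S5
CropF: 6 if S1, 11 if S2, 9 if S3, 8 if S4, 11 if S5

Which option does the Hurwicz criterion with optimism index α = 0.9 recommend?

CropC: 0.9·13 + 0.1·6 = 12.3
CropE: 0.9·11 + 0.1·9 = 10.8
CropB: 0.9·12 + 0.1·3 = 11.1
CropG: 0.9·12 + 0.1·5 = 11.3
CropF: 0.9·11 + 0.1·6 = 10.5
Highest Hurwicz score = 12.3 → CropC.

CropC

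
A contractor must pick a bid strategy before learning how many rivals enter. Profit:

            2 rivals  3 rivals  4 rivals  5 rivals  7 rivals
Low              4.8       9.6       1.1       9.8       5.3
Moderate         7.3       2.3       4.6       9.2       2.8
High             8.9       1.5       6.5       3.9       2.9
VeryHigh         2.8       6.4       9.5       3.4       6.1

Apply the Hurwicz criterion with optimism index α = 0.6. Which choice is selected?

VeryHigh

Low: 0.6·9.8 + 0.4·1.1 = 6.32
Moderate: 0.6·9.2 + 0.4·2.3 = 6.44
High: 0.6·8.9 + 0.4·1.5 = 5.94
VeryHigh: 0.6·9.5 + 0.4·2.8 = 6.82
Highest Hurwicz score = 6.82 → VeryHigh.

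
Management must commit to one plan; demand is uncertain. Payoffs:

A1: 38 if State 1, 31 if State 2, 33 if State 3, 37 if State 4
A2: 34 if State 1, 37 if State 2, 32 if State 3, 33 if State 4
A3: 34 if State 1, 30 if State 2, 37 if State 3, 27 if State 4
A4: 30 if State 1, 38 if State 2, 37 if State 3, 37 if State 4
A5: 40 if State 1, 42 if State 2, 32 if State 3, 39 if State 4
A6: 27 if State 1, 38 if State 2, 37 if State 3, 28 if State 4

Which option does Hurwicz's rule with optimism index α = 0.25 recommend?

A5

A1: 0.25·38 + 0.75·31 = 32.75
A2: 0.25·37 + 0.75·32 = 33.25
A3: 0.25·37 + 0.75·27 = 29.5
A4: 0.25·38 + 0.75·30 = 32
A5: 0.25·42 + 0.75·32 = 34.5
A6: 0.25·38 + 0.75·27 = 29.75
Highest Hurwicz score = 34.5 → A5.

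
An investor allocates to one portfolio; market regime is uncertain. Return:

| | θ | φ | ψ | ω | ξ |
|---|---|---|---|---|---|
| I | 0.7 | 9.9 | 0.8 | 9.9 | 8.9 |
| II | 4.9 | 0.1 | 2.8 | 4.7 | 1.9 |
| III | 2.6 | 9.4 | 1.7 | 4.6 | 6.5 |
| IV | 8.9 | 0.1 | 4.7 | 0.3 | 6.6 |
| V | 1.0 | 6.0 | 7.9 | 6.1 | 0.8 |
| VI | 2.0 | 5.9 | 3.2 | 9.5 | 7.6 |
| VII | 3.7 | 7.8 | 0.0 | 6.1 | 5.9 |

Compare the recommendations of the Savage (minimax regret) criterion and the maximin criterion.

Column bests: θ=8.9, φ=9.9, ψ=7.9, ω=9.9, ξ=8.9.
I regrets: 8.2, 0.0, 7.1, 0.0, 0.0 → max 8.2
II regrets: 4.0, 9.8, 5.1, 5.2, 7.0 → max 9.8
III regrets: 6.3, 0.5, 6.2, 5.3, 2.4 → max 6.3
IV regrets: 0.0, 9.8, 3.2, 9.6, 2.3 → max 9.8
V regrets: 7.9, 3.9, 0.0, 3.8, 8.1 → max 8.1
VI regrets: 6.9, 4.0, 4.7, 0.4, 1.3 → max 6.9
VII regrets: 5.2, 2.1, 7.9, 3.8, 3.0 → max 7.9
Smallest max regret = 6.3 → III.
Row minima: I=0.7, II=0.1, III=1.7, IV=0.1, V=0.8, VI=2.0, VII=0.0
Best worst-case = 2.0 → VI.

minimax regret → III; maximin → VI (disagree)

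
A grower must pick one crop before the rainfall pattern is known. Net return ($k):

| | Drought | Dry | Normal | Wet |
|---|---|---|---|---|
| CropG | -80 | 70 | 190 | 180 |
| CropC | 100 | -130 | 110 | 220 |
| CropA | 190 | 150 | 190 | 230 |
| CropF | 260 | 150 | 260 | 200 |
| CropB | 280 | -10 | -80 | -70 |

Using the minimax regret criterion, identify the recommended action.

Column bests: Drought=280, Dry=150, Normal=260, Wet=230.
CropG regrets: 360, 80, 70, 50 → max 360
CropC regrets: 180, 280, 150, 10 → max 280
CropA regrets: 90, 0, 70, 0 → max 90
CropF regrets: 20, 0, 0, 30 → max 30
CropB regrets: 0, 160, 340, 300 → max 340
Smallest max regret = 30 → CropF.

CropF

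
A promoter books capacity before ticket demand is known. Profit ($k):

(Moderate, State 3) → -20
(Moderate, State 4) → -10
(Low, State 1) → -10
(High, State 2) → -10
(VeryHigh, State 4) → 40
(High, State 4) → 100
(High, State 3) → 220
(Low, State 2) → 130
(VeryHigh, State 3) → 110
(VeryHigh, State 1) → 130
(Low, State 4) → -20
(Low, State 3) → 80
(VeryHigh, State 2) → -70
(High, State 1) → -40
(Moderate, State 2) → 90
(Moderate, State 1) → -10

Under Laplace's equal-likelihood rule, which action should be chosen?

Row averages: Low=45, Moderate=12.5, High=67.5, VeryHigh=52.5
Highest average = 67.5 → High.

High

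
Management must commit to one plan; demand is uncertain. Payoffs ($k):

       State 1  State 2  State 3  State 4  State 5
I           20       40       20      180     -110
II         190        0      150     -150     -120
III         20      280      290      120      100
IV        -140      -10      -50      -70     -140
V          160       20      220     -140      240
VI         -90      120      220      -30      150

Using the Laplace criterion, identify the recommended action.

III

Row averages: I=30, II=14, III=162, IV=-82, V=100, VI=74
Highest average = 162 → III.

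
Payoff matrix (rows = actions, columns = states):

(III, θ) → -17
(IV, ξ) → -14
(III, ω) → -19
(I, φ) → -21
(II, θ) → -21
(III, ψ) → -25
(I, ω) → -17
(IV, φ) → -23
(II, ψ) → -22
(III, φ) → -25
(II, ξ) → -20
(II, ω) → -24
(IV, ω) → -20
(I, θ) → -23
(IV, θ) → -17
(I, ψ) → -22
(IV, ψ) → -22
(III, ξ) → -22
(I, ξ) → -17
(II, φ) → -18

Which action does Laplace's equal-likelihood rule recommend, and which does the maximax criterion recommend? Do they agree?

Row averages: I=-20, II=-21, III=-21.6, IV=-19.2
Highest average = -19.2 → IV.
Row maxima: I=-17, II=-18, III=-17, IV=-14
Best best-case = -14 → IV.

laplace → IV; maximax → IV (agree)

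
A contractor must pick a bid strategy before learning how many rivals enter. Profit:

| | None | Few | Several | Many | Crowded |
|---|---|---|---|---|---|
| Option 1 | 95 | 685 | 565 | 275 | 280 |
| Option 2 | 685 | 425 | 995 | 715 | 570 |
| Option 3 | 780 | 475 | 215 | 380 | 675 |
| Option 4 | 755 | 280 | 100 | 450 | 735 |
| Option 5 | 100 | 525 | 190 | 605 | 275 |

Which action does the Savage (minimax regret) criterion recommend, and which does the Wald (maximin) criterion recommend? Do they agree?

Column bests: None=780, Few=685, Several=995, Many=715, Crowded=735.
Option 1 regrets: 685, 0, 430, 440, 455 → max 685
Option 2 regrets: 95, 260, 0, 0, 165 → max 260
Option 3 regrets: 0, 210, 780, 335, 60 → max 780
Option 4 regrets: 25, 405, 895, 265, 0 → max 895
Option 5 regrets: 680, 160, 805, 110, 460 → max 805
Smallest max regret = 260 → Option 2.
Row minima: Option 1=95, Option 2=425, Option 3=215, Option 4=100, Option 5=100
Best worst-case = 425 → Option 2.

minimax regret → Option 2; maximin → Option 2 (agree)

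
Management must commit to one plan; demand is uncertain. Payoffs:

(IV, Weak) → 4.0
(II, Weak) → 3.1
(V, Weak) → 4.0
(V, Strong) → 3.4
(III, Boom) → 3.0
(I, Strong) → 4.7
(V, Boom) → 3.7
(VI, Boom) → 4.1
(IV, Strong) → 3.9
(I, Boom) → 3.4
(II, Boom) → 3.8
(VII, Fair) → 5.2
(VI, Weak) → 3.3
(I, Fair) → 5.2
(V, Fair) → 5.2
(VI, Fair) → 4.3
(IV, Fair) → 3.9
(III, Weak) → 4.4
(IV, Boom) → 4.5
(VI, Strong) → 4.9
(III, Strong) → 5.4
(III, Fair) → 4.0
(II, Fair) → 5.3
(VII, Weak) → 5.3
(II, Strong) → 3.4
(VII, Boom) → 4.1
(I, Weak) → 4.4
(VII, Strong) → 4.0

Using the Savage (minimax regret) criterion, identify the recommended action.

Column bests: Weak=5.3, Fair=5.3, Strong=5.4, Boom=4.5.
I regrets: 0.9, 0.1, 0.7, 1.1 → max 1.1
II regrets: 2.2, 0.0, 2.0, 0.7 → max 2.2
III regrets: 0.9, 1.3, 0.0, 1.5 → max 1.5
IV regrets: 1.3, 1.4, 1.5, 0.0 → max 1.5
V regrets: 1.3, 0.1, 2.0, 0.8 → max 2.0
VI regrets: 2.0, 1.0, 0.5, 0.4 → max 2.0
VII regrets: 0.0, 0.1, 1.4, 0.4 → max 1.4
Smallest max regret = 1.1 → I.

I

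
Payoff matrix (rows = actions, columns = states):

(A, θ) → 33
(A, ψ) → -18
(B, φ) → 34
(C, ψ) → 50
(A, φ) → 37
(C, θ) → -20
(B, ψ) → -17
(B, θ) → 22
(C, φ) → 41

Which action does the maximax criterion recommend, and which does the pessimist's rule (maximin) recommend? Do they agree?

Row maxima: A=37, B=34, C=50
Best best-case = 50 → C.
Row minima: A=-18, B=-17, C=-20
Best worst-case = -17 → B.

maximax → C; maximin → B (disagree)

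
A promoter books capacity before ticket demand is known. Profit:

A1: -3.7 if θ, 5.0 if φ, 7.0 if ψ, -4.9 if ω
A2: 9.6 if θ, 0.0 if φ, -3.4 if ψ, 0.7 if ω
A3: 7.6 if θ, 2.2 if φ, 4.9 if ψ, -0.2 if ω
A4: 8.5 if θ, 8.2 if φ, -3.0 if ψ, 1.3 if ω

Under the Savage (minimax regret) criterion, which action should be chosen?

A3

Column bests: θ=9.6, φ=8.2, ψ=7.0, ω=1.3.
A1 regrets: 13.3, 3.2, 0.0, 6.2 → max 13.3
A2 regrets: 0.0, 8.2, 10.4, 0.6 → max 10.4
A3 regrets: 2.0, 6.0, 2.1, 1.5 → max 6.0
A4 regrets: 1.1, 0.0, 10.0, 0.0 → max 10.0
Smallest max regret = 6.0 → A3.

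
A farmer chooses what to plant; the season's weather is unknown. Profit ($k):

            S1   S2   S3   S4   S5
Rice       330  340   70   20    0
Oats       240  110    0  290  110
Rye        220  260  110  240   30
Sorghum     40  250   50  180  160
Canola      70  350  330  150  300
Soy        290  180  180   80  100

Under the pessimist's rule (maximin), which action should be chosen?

Soy

Row minima: Rice=0, Oats=0, Rye=30, Sorghum=40, Canola=70, Soy=80
Best worst-case = 80 → Soy.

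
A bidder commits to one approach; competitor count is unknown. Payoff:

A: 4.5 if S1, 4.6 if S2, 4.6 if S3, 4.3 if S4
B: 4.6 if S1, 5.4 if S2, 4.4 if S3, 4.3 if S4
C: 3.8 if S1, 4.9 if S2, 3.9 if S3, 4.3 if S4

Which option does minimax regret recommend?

B

Column bests: S1=4.6, S2=5.4, S3=4.6, S4=4.3.
A regrets: 0.1, 0.8, 0.0, 0.0 → max 0.8
B regrets: 0.0, 0.0, 0.2, 0.0 → max 0.2
C regrets: 0.8, 0.5, 0.7, 0.0 → max 0.8
Smallest max regret = 0.2 → B.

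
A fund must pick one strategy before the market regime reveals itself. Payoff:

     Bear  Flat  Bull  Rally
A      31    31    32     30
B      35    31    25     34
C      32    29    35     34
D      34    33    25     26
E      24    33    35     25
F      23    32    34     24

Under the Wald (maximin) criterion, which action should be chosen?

Row minima: A=30, B=25, C=29, D=25, E=24, F=23
Best worst-case = 30 → A.

A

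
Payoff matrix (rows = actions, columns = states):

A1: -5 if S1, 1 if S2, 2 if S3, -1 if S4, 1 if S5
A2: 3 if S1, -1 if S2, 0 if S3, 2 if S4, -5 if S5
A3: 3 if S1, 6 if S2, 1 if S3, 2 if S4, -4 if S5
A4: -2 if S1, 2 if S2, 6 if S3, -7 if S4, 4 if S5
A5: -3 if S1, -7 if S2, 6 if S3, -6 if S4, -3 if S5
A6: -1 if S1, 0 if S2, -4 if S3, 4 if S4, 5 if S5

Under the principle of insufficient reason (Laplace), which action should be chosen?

Row averages: A1=-0.4, A2=-0.2, A3=1.6, A4=0.6, A5=-2.6, A6=0.8
Highest average = 1.6 → A3.

A3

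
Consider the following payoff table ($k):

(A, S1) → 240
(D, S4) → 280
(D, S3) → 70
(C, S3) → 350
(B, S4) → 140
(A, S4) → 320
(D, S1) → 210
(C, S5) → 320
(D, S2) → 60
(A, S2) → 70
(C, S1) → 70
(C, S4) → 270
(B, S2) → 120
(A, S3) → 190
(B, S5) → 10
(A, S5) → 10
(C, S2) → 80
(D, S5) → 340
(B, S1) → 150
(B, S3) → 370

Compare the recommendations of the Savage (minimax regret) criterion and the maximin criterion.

Column bests: S1=240, S2=120, S3=370, S4=320, S5=340.
A regrets: 0, 50, 180, 0, 330 → max 330
B regrets: 90, 0, 0, 180, 330 → max 330
C regrets: 170, 40, 20, 50, 20 → max 170
D regrets: 30, 60, 300, 40, 0 → max 300
Smallest max regret = 170 → C.
Row minima: A=10, B=10, C=70, D=60
Best worst-case = 70 → C.

minimax regret → C; maximin → C (agree)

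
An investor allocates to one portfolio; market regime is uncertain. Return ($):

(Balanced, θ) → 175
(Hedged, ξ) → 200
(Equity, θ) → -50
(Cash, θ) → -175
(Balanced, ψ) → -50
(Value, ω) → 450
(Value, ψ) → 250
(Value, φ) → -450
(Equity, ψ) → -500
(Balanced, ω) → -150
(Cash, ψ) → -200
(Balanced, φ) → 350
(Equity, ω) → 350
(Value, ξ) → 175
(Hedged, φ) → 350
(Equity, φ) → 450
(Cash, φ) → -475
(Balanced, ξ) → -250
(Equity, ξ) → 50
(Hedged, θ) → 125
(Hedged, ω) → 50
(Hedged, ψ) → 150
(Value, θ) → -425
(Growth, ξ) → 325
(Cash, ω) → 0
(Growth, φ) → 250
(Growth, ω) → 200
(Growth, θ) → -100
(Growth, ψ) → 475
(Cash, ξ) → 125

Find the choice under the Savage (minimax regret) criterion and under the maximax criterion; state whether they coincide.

minimax regret → Growth; maximax → Growth (agree)

Column bests: θ=175, φ=450, ψ=475, ω=450, ξ=325.
Balanced regrets: 0, 100, 525, 600, 575 → max 600
Equity regrets: 225, 0, 975, 100, 275 → max 975
Value regrets: 600, 900, 225, 0, 150 → max 900
Cash regrets: 350, 925, 675, 450, 200 → max 925
Hedged regrets: 50, 100, 325, 400, 125 → max 400
Growth regrets: 275, 200, 0, 250, 0 → max 275
Smallest max regret = 275 → Growth.
Row maxima: Balanced=350, Equity=450, Value=450, Cash=125, Hedged=350, Growth=475
Best best-case = 475 → Growth.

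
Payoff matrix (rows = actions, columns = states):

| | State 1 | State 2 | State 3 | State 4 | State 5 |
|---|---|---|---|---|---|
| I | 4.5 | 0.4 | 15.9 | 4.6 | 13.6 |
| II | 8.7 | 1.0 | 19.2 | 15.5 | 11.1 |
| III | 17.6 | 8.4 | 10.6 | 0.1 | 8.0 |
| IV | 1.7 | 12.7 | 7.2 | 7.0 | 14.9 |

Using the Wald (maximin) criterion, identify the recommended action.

Row minima: I=0.4, II=1.0, III=0.1, IV=1.7
Best worst-case = 1.7 → IV.

IV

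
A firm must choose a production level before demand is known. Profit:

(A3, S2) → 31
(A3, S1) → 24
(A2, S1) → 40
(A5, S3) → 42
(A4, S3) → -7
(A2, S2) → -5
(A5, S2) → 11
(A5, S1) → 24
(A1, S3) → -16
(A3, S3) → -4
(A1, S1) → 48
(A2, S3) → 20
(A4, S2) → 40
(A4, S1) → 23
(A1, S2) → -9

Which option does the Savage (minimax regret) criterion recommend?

Column bests: S1=48, S2=40, S3=42.
A1 regrets: 0, 49, 58 → max 58
A2 regrets: 8, 45, 22 → max 45
A3 regrets: 24, 9, 46 → max 46
A4 regrets: 25, 0, 49 → max 49
A5 regrets: 24, 29, 0 → max 29
Smallest max regret = 29 → A5.

A5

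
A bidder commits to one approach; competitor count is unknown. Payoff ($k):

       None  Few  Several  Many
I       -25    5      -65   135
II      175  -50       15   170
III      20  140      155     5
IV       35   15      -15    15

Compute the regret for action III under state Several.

Best payoff under Several is 155.
Regret = 155 − 155 = 0.

0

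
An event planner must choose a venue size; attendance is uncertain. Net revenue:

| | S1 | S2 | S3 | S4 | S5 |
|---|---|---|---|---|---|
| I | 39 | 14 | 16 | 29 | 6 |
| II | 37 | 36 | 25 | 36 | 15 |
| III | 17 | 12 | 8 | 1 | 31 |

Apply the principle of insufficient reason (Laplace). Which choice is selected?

Row averages: I=20.8, II=29.8, III=13.8
Highest average = 29.8 → II.

II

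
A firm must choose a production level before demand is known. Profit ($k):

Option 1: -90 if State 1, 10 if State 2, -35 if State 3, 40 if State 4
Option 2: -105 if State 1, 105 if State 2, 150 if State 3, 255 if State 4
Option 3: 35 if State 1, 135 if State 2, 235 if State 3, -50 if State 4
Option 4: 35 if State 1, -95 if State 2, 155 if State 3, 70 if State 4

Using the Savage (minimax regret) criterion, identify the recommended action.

Column bests: State 1=35, State 2=135, State 3=235, State 4=255.
Option 1 regrets: 125, 125, 270, 215 → max 270
Option 2 regrets: 140, 30, 85, 0 → max 140
Option 3 regrets: 0, 0, 0, 305 → max 305
Option 4 regrets: 0, 230, 80, 185 → max 230
Smallest max regret = 140 → Option 2.

Option 2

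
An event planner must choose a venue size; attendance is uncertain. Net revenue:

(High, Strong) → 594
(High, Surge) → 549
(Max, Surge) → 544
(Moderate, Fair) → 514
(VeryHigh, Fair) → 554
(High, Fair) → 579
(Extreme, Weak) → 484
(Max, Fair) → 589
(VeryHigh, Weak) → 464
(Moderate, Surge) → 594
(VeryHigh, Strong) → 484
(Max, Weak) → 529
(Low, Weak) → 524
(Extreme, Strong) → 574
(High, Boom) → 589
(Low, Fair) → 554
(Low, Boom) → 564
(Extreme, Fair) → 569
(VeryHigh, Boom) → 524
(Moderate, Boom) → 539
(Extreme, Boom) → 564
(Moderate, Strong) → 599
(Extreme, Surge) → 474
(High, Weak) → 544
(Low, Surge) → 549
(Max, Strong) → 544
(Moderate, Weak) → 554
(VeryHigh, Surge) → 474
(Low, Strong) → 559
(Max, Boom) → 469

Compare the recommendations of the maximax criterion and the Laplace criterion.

maximax → Moderate; laplace → High (disagree)

Row maxima: Low=564, Moderate=599, High=594, VeryHigh=554, Extreme=574, Max=589
Best best-case = 599 → Moderate.
Row averages: Low=550, Moderate=560, High=571, VeryHigh=500, Extreme=533, Max=535
Highest average = 571 → High.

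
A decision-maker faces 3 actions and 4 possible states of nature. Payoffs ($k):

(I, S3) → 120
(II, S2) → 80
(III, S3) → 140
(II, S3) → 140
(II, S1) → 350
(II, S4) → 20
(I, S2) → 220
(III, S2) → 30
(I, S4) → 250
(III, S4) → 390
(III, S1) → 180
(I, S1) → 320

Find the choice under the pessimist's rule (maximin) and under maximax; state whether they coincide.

Row minima: I=120, II=20, III=30
Best worst-case = 120 → I.
Row maxima: I=320, II=350, III=390
Best best-case = 390 → III.

maximin → I; maximax → III (disagree)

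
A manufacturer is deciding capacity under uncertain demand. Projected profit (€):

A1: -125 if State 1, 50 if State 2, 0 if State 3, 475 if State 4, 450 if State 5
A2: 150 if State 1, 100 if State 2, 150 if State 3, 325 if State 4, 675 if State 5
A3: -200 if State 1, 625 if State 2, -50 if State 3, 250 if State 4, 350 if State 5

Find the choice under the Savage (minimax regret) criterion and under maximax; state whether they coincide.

Column bests: State 1=150, State 2=625, State 3=150, State 4=475, State 5=675.
A1 regrets: 275, 575, 150, 0, 225 → max 575
A2 regrets: 0, 525, 0, 150, 0 → max 525
A3 regrets: 350, 0, 200, 225, 325 → max 350
Smallest max regret = 350 → A3.
Row maxima: A1=475, A2=675, A3=625
Best best-case = 675 → A2.

minimax regret → A3; maximax → A2 (disagree)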